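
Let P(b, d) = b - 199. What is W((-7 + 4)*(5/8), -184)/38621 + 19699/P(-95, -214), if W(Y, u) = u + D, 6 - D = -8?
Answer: -760845059/11354574 ≈ -67.008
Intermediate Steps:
D = 14 (D = 6 - 1*(-8) = 6 + 8 = 14)
P(b, d) = -199 + b
W(Y, u) = 14 + u (W(Y, u) = u + 14 = 14 + u)
W((-7 + 4)*(5/8), -184)/38621 + 19699/P(-95, -214) = (14 - 184)/38621 + 19699/(-199 - 95) = -170*1/38621 + 19699/(-294) = -170/38621 + 19699*(-1/294) = -170/38621 - 19699/294 = -760845059/11354574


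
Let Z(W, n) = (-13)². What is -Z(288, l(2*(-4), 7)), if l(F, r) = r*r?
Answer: -169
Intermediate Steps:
l(F, r) = r²
Z(W, n) = 169
-Z(288, l(2*(-4), 7)) = -1*169 = -169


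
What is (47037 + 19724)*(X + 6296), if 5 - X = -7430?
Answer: 916695291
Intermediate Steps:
X = 7435 (X = 5 - 1*(-7430) = 5 + 7430 = 7435)
(47037 + 19724)*(X + 6296) = (47037 + 19724)*(7435 + 6296) = 66761*13731 = 916695291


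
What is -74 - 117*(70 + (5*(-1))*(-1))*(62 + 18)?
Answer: -702074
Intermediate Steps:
-74 - 117*(70 + (5*(-1))*(-1))*(62 + 18) = -74 - 117*(70 - 5*(-1))*80 = -74 - 117*(70 + 5)*80 = -74 - 8775*80 = -74 - 117*6000 = -74 - 702000 = -702074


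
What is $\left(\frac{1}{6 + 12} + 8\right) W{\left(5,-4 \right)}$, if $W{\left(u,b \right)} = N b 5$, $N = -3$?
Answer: $\frac{1450}{3} \approx 483.33$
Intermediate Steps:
$W{\left(u,b \right)} = - 15 b$ ($W{\left(u,b \right)} = - 3 b 5 = - 3 \cdot 5 b = - 15 b$)
$\left(\frac{1}{6 + 12} + 8\right) W{\left(5,-4 \right)} = \left(\frac{1}{6 + 12} + 8\right) \left(\left(-15\right) \left(-4\right)\right) = \left(\frac{1}{18} + 8\right) 60 = \frac{145}{18} \cdot 60 = \frac{1450}{3}$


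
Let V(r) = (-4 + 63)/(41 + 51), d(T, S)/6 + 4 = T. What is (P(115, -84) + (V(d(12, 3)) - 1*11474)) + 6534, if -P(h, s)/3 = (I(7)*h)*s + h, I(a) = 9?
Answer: 23509279/92 ≈ 2.5554e+5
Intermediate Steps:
d(T, S) = -24 + 6*T
V(r) = 59/92
P(h, s) = -3*h - 27*h*s (P(h, s) = -3*((9*h)*s + h) = -3*(9*h*s + h) = -3*(h + 9*h*s) = -3*h - 27*h*s)
(P(115, -84) + (V(d(12, 3)) - 1*11474)) + 6534 = (-3*115*(1 + 9*(-84)) + (59/92 - 1*11474)) + 6534 = (-3*115*(1 - 756) + (59/92 - 11474)) + 6534 = (-3*115*(-755) - 1055549/92) + 6534 = (260475 - 1055549/92) + 6534 = 22908151/92 + 6534 = 23509279/92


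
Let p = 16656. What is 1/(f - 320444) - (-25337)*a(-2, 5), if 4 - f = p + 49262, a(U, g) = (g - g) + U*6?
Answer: -117469831753/386358 ≈ -3.0404e+5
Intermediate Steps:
a(U, g) = 6*U (a(U, g) = 0 + 6*U = 6*U)
f = -65914 (f = 4 - (16656 + 49262) = 4 - 1*65918 = 4 - 65918 = -65914)
1/(f - 320444) - (-25337)*a(-2, 5) = 1/(-65914 - 320444) - (-25337)*6*(-2) = 1/(-386358) - (-25337)*(-12) = -1/386358 - 1*304044 = -1/386358 - 304044 = -117469831753/386358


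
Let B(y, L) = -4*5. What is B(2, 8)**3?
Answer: -8000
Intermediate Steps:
B(y, L) = -20
B(2, 8)**3 = (-20)**3 = -8000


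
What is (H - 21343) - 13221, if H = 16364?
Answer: -18200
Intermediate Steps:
(H - 21343) - 13221 = (16364 - 21343) - 13221 = -4979 - 13221 = -18200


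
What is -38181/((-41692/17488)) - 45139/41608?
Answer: 992148849437/61954312 ≈ 16014.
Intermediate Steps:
-38181/((-41692/17488)) - 45139/41608 = -38181/((-41692*1/17488)) - 45139*1/41608 = -38181/(-10423/4372) - 45139/41608 = -38181*(-4372/10423) - 45139/41608 = 166927332/10423 - 45139/41608 = 992148849437/61954312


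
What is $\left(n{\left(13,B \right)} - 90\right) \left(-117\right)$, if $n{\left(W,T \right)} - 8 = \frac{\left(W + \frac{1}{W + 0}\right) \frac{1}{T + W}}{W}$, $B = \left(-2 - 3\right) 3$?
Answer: $\frac{125487}{13} \approx 9652.8$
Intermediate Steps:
$B = -15$ ($B = \left(-5\right) 3 = -15$)
$n{\left(W,T \right)} = 8 + \frac{W + \frac{1}{W}}{W \left(T + W\right)}$ ($n{\left(W,T \right)} = 8 + \frac{\left(W + \frac{1}{W + 0}\right) \frac{1}{T + W}}{W} = 8 + \frac{\left(W + \frac{1}{W}\right) \frac{1}{T + W}}{W} = 8 + \frac{\frac{1}{T + W} \left(W + \frac{1}{W}\right)}{W} = 8 + \frac{W + \frac{1}{W}}{W \left(T + W\right)}$)
$\left(n{\left(13,B \right)} - 90\right) \left(-117\right) = \left(\frac{1 + 13^{2} + 8 \cdot 13^{3} + 8 \left(-15\right) 13^{2}}{169 \left(-15 + 13\right)} - 90\right) \left(-117\right) = \left(\frac{1 + 169 + 8 \cdot 2197 + 8 \left(-15\right) 169}{169 \left(-2\right)} - 90\right) \left(-117\right) = \left(\frac{1}{169} \left(- \frac{1}{2}\right) \left(1 + 169 + 17576 - 20280\right) - 90\right) \left(-117\right) = \left(\frac{1}{169} \left(- \frac{1}{2}\right) \left(-2534\right) - 90\right) \left(-117\right) = \left(\frac{1267}{169} - 90\right) \left(-117\right) = \left(- \frac{13943}{169}\right) \left(-117\right) = \frac{125487}{13}$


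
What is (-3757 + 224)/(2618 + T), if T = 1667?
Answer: -3533/4285 ≈ -0.82450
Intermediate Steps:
(-3757 + 224)/(2618 + T) = (-3757 + 224)/(2618 + 1667) = -3533/4285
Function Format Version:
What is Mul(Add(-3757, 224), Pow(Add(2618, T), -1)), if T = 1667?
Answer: Rational(-3533, 4285) ≈ -0.82450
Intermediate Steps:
Mul(Add(-3757, 224), Pow(Add(2618, T), -1)) = Mul(Add(-3757, 224), Pow(Add(2618, 1667), -1)) = Mul(-3533, Pow(4285, -1)) = Mul(-3533, Rational(1, 4285)) = Rational(-3533, 4285)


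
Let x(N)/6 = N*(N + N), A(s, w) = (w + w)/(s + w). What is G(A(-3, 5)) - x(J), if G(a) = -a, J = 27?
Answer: -8753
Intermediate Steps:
A(s, w) = 2*w/(s + w) (A(s, w) = (2*w)/(s + w) = 2*w/(s + w))
x(N) = 12*N² (x(N) = 6*(N*(N + N)) = 6*(N*(2*N)) = 6*(2*N²) = 12*N²)
G(A(-3, 5)) - x(J) = -2*5/(-3 + 5) - 12*27² = -2*5/2 - 12*729 = -2*5/2 - 1*8748 = -1*5 - 8748 = -5 - 8748 = -8753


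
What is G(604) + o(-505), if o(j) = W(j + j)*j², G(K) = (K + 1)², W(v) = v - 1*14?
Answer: -260779575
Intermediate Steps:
W(v) = -14 + v (W(v) = v - 14 = -14 + v)
G(K) = (1 + K)²
o(j) = j²*(-14 + 2*j) (o(j) = (-14 + (j + j))*j² = (-14 + 2*j)*j² = j²*(-14 + 2*j))
G(604) + o(-505) = (1 + 604)² + 2*(-505)²*(-7 - 505) = 605² + 2*255025*(-512) = 366025 - 261145600 = -260779575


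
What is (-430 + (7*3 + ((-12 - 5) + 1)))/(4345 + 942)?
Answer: -25/311 ≈ -0.080386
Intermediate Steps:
(-430 + (7*3 + ((-12 - 5) + 1)))/(4345 + 942) = (-430 + (21 + (-17 + 1)))/5287 = (-430 + (21 - 16))*(1/5287) = (-430 + 5)*(1/5287) = -425*1/5287 = -25/311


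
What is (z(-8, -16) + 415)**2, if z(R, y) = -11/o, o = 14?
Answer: 33628401/196 ≈ 1.7157e+5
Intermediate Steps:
z(R, y) = -11/14
(z(-8, -16) + 415)**2 = (-11/14 + 415)**2 = (5799/14)**2 = 33628401/196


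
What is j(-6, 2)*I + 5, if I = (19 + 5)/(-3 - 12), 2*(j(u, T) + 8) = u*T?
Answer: 137/5 ≈ 27.400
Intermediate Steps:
j(u, T) = -8 + T*u/2 (j(u, T) = -8 + (u*T)/2 = -8 + (T*u)/2 = -8 + T*u/2)
I = -8/5 (I = 24/(-15) = 24*(-1/15) = -8/5 ≈ -1.6000)
j(-6, 2)*I + 5 = (-8 + (½)*2*(-6))*(-8/5) + 5 = (-8 - 6)*(-8/5) + 5 = -14*(-8/5) + 5 = 112/5 + 5 = 137/5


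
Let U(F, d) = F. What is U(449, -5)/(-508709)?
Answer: -449/508709 ≈ -0.00088263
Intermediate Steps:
U(449, -5)/(-508709) = 449/(-508709) = 449*(-1/508709) = -449/508709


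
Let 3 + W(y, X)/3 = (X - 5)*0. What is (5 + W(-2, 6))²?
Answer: 16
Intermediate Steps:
W(y, X) = -9 (W(y, X) = -9 + 3*((X - 5)*0) = -9 + 3*((-5 + X)*0) = -9 + 3*0 = -9 + 0 = -9)
(5 + W(-2, 6))² = (5 - 9)² = (-4)² = 16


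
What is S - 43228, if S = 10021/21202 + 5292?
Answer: -804309051/21202 ≈ -37936.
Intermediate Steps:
S = 112211005/21202 (S = 10021*(1/21202) + 5292 = 10021/21202 + 5292 = 112211005/21202 ≈ 5292.5)
S - 43228 = 112211005/21202 - 43228 = -804309051/21202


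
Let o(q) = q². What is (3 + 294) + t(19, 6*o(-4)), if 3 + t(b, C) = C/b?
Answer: 5682/19 ≈ 299.05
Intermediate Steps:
t(b, C) = -3 + C/b
(3 + 294) + t(19, 6*o(-4)) = (3 + 294) + (-3 + (6*(-4)²)/19) = 297 + (-3 + (6*16)*(1/19)) = 297 + (-3 + 96*(1/19)) = 297 + (-3 + 96/19) = 297 + 39/19 = 5682/19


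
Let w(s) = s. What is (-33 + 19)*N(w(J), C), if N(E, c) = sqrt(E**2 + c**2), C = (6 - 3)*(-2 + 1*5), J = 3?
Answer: -42*sqrt(10) ≈ -132.82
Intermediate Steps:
C = 9 (C = 3*(-2 + 5) = 3*3 = 9)
(-33 + 19)*N(w(J), C) = (-33 + 19)*sqrt(3**2 + 9**2) = -14*sqrt(9 + 81) = -42*sqrt(10)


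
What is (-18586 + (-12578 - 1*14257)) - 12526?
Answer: -57947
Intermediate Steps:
(-18586 + (-12578 - 1*14257)) - 12526 = (-18586 + (-12578 - 14257)) - 12526 = (-18586 - 26835) - 12526 = -45421 - 12526 = -57947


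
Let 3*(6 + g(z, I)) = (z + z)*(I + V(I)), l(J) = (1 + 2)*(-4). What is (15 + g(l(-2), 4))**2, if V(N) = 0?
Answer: 529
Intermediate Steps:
l(J) = -12 (l(J) = 3*(-4) = -12)
g(z, I) = -6 + 2*I*z/3 (g(z, I) = -6 + ((z + z)*(I + 0))/3 = -6 + ((2*z)*I)/3 = -6 + (2*I*z)/3 = -6 + 2*I*z/3)
(15 + g(l(-2), 4))**2 = (15 + (-6 + (2/3)*4*(-12)))**2 = (15 + (-6 - 32))**2 = (15 - 38)**2 = (-23)**2 = 529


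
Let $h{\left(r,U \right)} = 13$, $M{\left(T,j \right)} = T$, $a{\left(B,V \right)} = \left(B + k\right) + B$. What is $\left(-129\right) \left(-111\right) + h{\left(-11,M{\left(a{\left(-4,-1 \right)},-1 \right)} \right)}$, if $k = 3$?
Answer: $14332$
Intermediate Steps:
$a{\left(B,V \right)} = 3 + 2 B$ ($a{\left(B,V \right)} = \left(B + 3\right) + B = \left(3 + B\right) + B = 3 + 2 B$)
$\left(-129\right) \left(-111\right) + h{\left(-11,M{\left(a{\left(-4,-1 \right)},-1 \right)} \right)} = \left(-129\right) \left(-111\right) + 13 = 14319 + 13 = 14332$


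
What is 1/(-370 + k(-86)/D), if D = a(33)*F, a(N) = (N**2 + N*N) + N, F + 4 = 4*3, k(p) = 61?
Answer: -17688/6544499 ≈ -0.0027027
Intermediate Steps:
F = 8 (F = -4 + 4*3 = -4 + 12 = 8)
a(N) = N + 2*N**2 (a(N) = (N**2 + N**2) + N = 2*N**2 + N = N + 2*N**2)
D = 17688 (D = (33*(1 + 2*33))*8 = (33*(1 + 66))*8 = (33*67)*8 = 2211*8 = 17688)
1/(-370 + k(-86)/D) = 1/(-370 + 61/17688) = 1/(-6544499/17688) = -17688/6544499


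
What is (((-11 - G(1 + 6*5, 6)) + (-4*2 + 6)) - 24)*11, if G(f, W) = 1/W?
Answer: -2453/6 ≈ -408.83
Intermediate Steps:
G(f, W) = 1/W
(((-11 - G(1 + 6*5, 6)) + (-4*2 + 6)) - 24)*11 = (((-11 - 1/6) + (-4*2 + 6)) - 24)*11 = (((-11 - 1*1/6) + (-8 + 6)) - 24)*11 = (((-11 - 1/6) - 2) - 24)*11 = ((-67/6 - 2) - 24)*11 = (-79/6 - 24)*11 = -223/6*11 = -2453/6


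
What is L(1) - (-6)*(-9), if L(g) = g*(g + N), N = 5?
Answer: -48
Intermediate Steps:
L(g) = g*(5 + g) (L(g) = g*(g + 5) = g*(5 + g))
L(1) - (-6)*(-9) = 1*(5 + 1) - (-6)*(-9) = 1*6 - 1*54 = 6 - 54 = -48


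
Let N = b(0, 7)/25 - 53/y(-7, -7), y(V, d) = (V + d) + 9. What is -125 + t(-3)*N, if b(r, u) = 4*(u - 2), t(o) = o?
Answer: -796/5 ≈ -159.20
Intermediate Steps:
b(r, u) = -8 + 4*u (b(r, u) = 4*(-2 + u) = -8 + 4*u)
y(V, d) = 9 + V + d
N = 57/5 (N = (-8 + 4*7)/25 - 53/(9 - 7 - 7) = (-8 + 28)*(1/25) - 53/(-5) = 20*(1/25) - 53*(-⅕) = ⅘ + 53/5 = 57/5 ≈ 11.400)
-125 + t(-3)*N = -125 - 3*57/5 = -125 - 171/5 = -796/5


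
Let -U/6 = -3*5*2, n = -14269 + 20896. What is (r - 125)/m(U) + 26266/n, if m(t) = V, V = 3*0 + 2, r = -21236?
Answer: -141506815/13254 ≈ -10677.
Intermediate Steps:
n = 6627
U = 180 (U = -6*(-3*5)*2 = -(-90)*2 = -6*(-30) = 180)
V = 2 (V = 0 + 2 = 2)
m(t) = 2
(r - 125)/m(U) + 26266/n = (-21236 - 125)/2 + 26266/6627 = -21361*1/2 + 26266*(1/6627) = -21361/2 + 26266/6627 = -141506815/13254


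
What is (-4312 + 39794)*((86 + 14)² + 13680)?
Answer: 840213760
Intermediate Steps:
(-4312 + 39794)*((86 + 14)² + 13680) = 35482*(100² + 13680) = 35482*(10000 + 13680) = 35482*23680 = 840213760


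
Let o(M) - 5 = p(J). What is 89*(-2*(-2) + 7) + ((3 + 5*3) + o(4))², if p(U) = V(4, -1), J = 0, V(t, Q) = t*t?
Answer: 2500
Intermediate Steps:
V(t, Q) = t²
p(U) = 16 (p(U) = 4² = 16)
o(M) = 21 (o(M) = 5 + 16 = 21)
89*(-2*(-2) + 7) + ((3 + 5*3) + o(4))² = 89*(-2*(-2) + 7) + ((3 + 5*3) + 21)² = 89*(4 + 7) + ((3 + 15) + 21)² = 89*11 + (18 + 21)² = 979 + 39² = 979 + 1521 = 2500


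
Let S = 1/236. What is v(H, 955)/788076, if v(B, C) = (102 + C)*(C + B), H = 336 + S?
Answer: 35782621/20665104 ≈ 1.7315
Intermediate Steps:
S = 1/236 ≈ 0.0042373
H = 79297/236 (H = 336 + 1/236 = 79297/236 ≈ 336.00)
v(B, C) = (102 + C)*(B + C)
v(H, 955)/788076 = (955² + 102*(79297/236) + 102*955 + (79297/236)*955)/788076 = (912025 + 4044147/118 + 97410 + 75728635/236)*(1/788076) = (322043589/236)*(1/788076) = 35782621/20665104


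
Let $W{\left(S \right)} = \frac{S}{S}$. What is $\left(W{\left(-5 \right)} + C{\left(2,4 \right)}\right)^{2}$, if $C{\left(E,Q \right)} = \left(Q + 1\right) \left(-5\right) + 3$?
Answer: $441$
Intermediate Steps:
$W{\left(S \right)} = 1$
$C{\left(E,Q \right)} = -2 - 5 Q$ ($C{\left(E,Q \right)} = \left(1 + Q\right) \left(-5\right) + 3 = \left(-5 - 5 Q\right) + 3 = -2 - 5 Q$)
$\left(W{\left(-5 \right)} + C{\left(2,4 \right)}\right)^{2} = \left(1 - 22\right)^{2} = \left(-21\right)^{2} = 441$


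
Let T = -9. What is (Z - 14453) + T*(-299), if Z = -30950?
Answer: -42712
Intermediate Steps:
(Z - 14453) + T*(-299) = (-30950 - 14453) - 9*(-299) = -45403 + 2691 = -42712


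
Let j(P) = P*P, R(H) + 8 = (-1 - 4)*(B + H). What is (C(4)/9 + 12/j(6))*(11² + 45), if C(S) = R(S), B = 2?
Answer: -5810/9 ≈ -645.56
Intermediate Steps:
R(H) = -18 - 5*H (R(H) = -8 + (-1 - 4)*(2 + H) = -8 - 5*(2 + H) = -8 + (-10 - 5*H) = -18 - 5*H)
j(P) = P²
C(S) = -18 - 5*S
(C(4)/9 + 12/j(6))*(11² + 45) = ((-18 - 5*4)/9 + 12/(6²))*(11² + 45) = ((-18 - 20)*(⅑) + 12/36)*(121 + 45) = (-38*⅑ + 12*(1/36))*166 = (-38/9 + ⅓)*166 = -35/9*166 = -5810/9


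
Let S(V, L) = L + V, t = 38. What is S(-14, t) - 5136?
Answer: -5112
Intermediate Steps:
S(-14, t) - 5136 = (38 - 14) - 5136 = 24 - 5136 = -5112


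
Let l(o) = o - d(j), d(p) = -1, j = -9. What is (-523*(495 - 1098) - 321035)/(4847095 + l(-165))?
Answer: -5666/4846931 ≈ -0.0011690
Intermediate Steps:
l(o) = 1 + o (l(o) = o - 1*(-1) = o + 1 = 1 + o)
(-523*(495 - 1098) - 321035)/(4847095 + l(-165)) = (-523*(495 - 1098) - 321035)/(4847095 + (1 - 165)) = (-523*(-603) - 321035)/(4847095 - 164) = (315369 - 321035)/4846931 = -5666*1/4846931 = -5666/4846931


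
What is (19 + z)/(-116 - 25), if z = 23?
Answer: -14/47 ≈ -0.29787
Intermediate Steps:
(19 + z)/(-116 - 25) = (19 + 23)/(-116 - 25) = 42/(-141) = 42*(-1/141) = -14/47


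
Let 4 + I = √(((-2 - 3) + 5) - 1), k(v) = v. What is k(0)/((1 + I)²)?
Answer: 0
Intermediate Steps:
I = -4 + I (I = -4 + √(((-2 - 3) + 5) - 1) = -4 + √((-5 + 5) - 1) = -4 + √(0 - 1) = -4 + √(-1) = -4 + I ≈ -4.0 + 1.0*I)
k(0)/((1 + I)²) = 0/((1 + (-4 + I))²) = 0/((-3 + I)²) = 0/(-3 + I)² = 0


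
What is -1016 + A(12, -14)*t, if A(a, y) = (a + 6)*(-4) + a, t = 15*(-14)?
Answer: 11584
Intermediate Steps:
t = -210
A(a, y) = -24 - 3*a (A(a, y) = (6 + a)*(-4) + a = (-24 - 4*a) + a = -24 - 3*a)
-1016 + A(12, -14)*t = -1016 + (-24 - 3*12)*(-210) = -1016 + (-24 - 36)*(-210) = -1016 - 60*(-210) = -1016 + 12600 = 11584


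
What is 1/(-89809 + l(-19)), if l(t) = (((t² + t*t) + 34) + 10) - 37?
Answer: -1/89080 ≈ -1.1226e-5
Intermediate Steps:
l(t) = 7 + 2*t² (l(t) = (((t² + t²) + 34) + 10) - 37 = ((2*t² + 34) + 10) - 37 = ((34 + 2*t²) + 10) - 37 = (44 + 2*t²) - 37 = 7 + 2*t²)
1/(-89809 + l(-19)) = 1/(-89809 + (7 + 2*(-19)²)) = 1/(-89809 + (7 + 2*361)) = 1/(-89809 + (7 + 722)) = 1/(-89809 + 729) = 1/(-89080) = -1/89080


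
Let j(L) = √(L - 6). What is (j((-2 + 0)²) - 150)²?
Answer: (150 - I*√2)² ≈ 22498.0 - 424.3*I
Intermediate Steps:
j(L) = √(-6 + L)
(j((-2 + 0)²) - 150)² = (√(-6 + (-2 + 0)²) - 150)² = (√(-6 + (-2)²) - 150)² = (√(-6 + 4) - 150)² = (√(-2) - 150)² = (I*√2 - 150)² = (-150 + I*√2)²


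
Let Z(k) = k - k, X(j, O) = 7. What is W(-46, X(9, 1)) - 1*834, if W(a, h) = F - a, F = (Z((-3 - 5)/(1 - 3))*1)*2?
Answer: -788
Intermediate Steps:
Z(k) = 0
F = 0 (F = (0*1)*2 = 0*2 = 0)
W(a, h) = -a (W(a, h) = 0 - a = -a)
W(-46, X(9, 1)) - 1*834 = -1*(-46) - 1*834 = 46 - 834 = -788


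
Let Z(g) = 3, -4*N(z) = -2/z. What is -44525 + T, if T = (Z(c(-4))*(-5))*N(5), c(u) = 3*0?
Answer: -89053/2 ≈ -44527.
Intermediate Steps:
c(u) = 0
N(z) = 1/(2*z) (N(z) = -(-1)/(2*z) = 1/(2*z))
T = -3/2 (T = (3*(-5))*((½)/5) = -15/(2*5) = -15*⅒ = -3/2 ≈ -1.5000)
-44525 + T = -44525 - 3/2 = -89053/2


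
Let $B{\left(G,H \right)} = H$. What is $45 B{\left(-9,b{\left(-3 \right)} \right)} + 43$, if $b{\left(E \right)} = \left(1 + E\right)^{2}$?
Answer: $223$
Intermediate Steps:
$45 B{\left(-9,b{\left(-3 \right)} \right)} + 43 = 45 \left(1 - 3\right)^{2} + 43 = 45 \left(-2\right)^{2} + 43 = 45 \cdot 4 + 43 = 180 + 43 = 223$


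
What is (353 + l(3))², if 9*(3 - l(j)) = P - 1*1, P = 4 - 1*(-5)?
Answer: 10214416/81 ≈ 1.2610e+5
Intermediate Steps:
P = 9 (P = 4 + 5 = 9)
l(j) = 19/9 (l(j) = 3 - (9 - 1*1)/9 = 3 - (9 - 1)/9 = 3 - ⅑*8 = 3 - 8/9 = 19/9)
(353 + l(3))² = (353 + 19/9)² = (3196/9)² = 10214416/81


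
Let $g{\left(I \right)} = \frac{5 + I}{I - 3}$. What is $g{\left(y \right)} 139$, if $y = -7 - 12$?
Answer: $\frac{973}{11} \approx 88.455$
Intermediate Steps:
$y = -19$ ($y = -7 - 12 = -19$)
$g{\left(I \right)} = \frac{5 + I}{-3 + I}$
$g{\left(y \right)} 139 = \frac{5 - 19}{-3 - 19} \cdot 139 = \frac{1}{-22} \left(-14\right) 139 = \left(- \frac{1}{22}\right) \left(-14\right) 139 = \frac{7}{11} \cdot 139 = \frac{973}{11}$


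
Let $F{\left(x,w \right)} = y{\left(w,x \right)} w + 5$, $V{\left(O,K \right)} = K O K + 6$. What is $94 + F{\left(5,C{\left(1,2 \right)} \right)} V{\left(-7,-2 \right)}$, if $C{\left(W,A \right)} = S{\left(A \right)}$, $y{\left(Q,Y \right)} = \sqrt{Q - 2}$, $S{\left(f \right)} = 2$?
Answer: $-16$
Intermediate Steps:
$V{\left(O,K \right)} = 6 + O K^{2}$ ($V{\left(O,K \right)} = O K^{2} + 6 = 6 + O K^{2}$)
$y{\left(Q,Y \right)} = \sqrt{-2 + Q}$
$C{\left(W,A \right)} = 2$
$F{\left(x,w \right)} = 5 + w \sqrt{-2 + w}$ ($F{\left(x,w \right)} = \sqrt{-2 + w} w + 5 = w \sqrt{-2 + w} + 5 = 5 + w \sqrt{-2 + w}$)
$94 + F{\left(5,C{\left(1,2 \right)} \right)} V{\left(-7,-2 \right)} = 94 + \left(5 + 2 \sqrt{-2 + 2}\right) \left(6 - 7 \left(-2\right)^{2}\right) = 94 + \left(5 + 2 \sqrt{0}\right) \left(6 - 28\right) = 94 + \left(5 + 2 \cdot 0\right) \left(6 - 28\right) = 94 + \left(5 + 0\right) \left(-22\right) = 94 + 5 \left(-22\right) = 94 - 110 = -16$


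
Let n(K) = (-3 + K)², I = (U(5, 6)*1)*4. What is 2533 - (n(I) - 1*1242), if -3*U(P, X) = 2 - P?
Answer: 3774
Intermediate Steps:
U(P, X) = -⅔ + P/3 (U(P, X) = -(2 - P)/3 = -⅔ + P/3)
I = 4 (I = ((-⅔ + (⅓)*5)*1)*4 = ((-⅔ + 5/3)*1)*4 = (1*1)*4 = 1*4 = 4)
2533 - (n(I) - 1*1242) = 2533 - ((-3 + 4)² - 1*1242) = 2533 - (1² - 1242) = 2533 - (1 - 1242) = 2533 - 1*(-1241) = 2533 + 1241 = 3774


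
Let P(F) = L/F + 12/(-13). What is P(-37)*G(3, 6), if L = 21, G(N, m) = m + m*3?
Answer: -17208/481 ≈ -35.775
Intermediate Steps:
G(N, m) = 4*m (G(N, m) = m + 3*m = 4*m)
P(F) = -12/13 + 21/F (P(F) = 21/F + 12/(-13) = 21/F + 12*(-1/13) = 21/F - 12/13 = -12/13 + 21/F)
P(-37)*G(3, 6) = (-12/13 + 21/(-37))*(4*6) = (-12/13 + 21*(-1/37))*24 = (-12/13 - 21/37)*24 = -717/481*24 = -17208/481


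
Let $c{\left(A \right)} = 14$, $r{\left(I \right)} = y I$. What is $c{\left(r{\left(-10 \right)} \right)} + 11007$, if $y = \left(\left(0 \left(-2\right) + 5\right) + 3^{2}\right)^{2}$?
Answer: $11021$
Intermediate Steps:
$y = 196$ ($y = \left(\left(0 + 5\right) + 9\right)^{2} = \left(5 + 9\right)^{2} = 14^{2} = 196$)
$r{\left(I \right)} = 196 I$
$c{\left(r{\left(-10 \right)} \right)} + 11007 = 14 + 11007 = 11021$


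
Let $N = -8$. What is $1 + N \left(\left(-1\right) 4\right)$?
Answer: $33$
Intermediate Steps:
$1 + N \left(\left(-1\right) 4\right) = 1 - 8 \left(\left(-1\right) 4\right) = 1 - -32 = 1 + 32 = 33$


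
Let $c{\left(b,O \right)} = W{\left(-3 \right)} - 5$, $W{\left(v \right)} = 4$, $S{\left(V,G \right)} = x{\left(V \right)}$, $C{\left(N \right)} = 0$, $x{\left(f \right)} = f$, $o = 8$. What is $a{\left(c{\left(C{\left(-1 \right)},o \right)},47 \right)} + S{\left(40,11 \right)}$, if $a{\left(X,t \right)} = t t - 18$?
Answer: $2231$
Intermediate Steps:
$S{\left(V,G \right)} = V$
$c{\left(b,O \right)} = -1$ ($c{\left(b,O \right)} = 4 - 5 = -1$)
$a{\left(X,t \right)} = -18 + t^{2}$ ($a{\left(X,t \right)} = t^{2} - 18 = -18 + t^{2}$)
$a{\left(c{\left(C{\left(-1 \right)},o \right)},47 \right)} + S{\left(40,11 \right)} = \left(-18 + 47^{2}\right) + 40 = \left(-18 + 2209\right) + 40 = 2191 + 40 = 2231$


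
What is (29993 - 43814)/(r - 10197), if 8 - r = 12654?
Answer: 13821/22843 ≈ 0.60504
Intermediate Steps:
r = -12646 (r = 8 - 1*12654 = 8 - 12654 = -12646)
(29993 - 43814)/(r - 10197) = (29993 - 43814)/(-12646 - 10197) = -13821/(-22843) = -13821*(-1/22843) = 13821/22843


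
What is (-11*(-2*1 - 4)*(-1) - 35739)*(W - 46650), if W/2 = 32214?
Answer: -636541290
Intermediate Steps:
W = 64428 (W = 2*32214 = 64428)
(-11*(-2*1 - 4)*(-1) - 35739)*(W - 46650) = (-11*(-2*1 - 4)*(-1) - 35739)*(64428 - 46650) = (-11*(-2 - 4)*(-1) - 35739)*17778 = (-11*(-6)*(-1) - 35739)*17778 = (66*(-1) - 35739)*17778 = (-66 - 35739)*17778 = -35805*17778 = -636541290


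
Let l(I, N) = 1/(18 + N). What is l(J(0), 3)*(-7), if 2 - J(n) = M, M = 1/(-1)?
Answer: -⅓ ≈ -0.33333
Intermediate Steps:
M = -1
J(n) = 3 (J(n) = 2 - 1*(-1) = 2 + 1 = 3)
l(J(0), 3)*(-7) = -7/(18 + 3) = -7/21 = (1/21)*(-7) = -⅓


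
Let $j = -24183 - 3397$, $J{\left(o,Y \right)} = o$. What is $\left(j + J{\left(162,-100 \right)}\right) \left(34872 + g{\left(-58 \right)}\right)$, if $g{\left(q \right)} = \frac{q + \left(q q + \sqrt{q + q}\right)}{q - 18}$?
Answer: $-954927813 + \frac{13709 i \sqrt{29}}{19} \approx -9.5493 \cdot 10^{8} + 3885.5 i$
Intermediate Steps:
$j = -27580$
$g{\left(q \right)} = \frac{q + q^{2} + \sqrt{2} \sqrt{q}}{-18 + q}$ ($g{\left(q \right)} = \frac{q + \left(q^{2} + \sqrt{2 q}\right)}{-18 + q} = \frac{q + \left(q^{2} + \sqrt{2} \sqrt{q}\right)}{-18 + q} = \frac{q + q^{2} + \sqrt{2} \sqrt{q}}{-18 + q}$)
$\left(j + J{\left(162,-100 \right)}\right) \left(34872 + g{\left(-58 \right)}\right) = \left(-27580 + 162\right) \left(34872 + \frac{-58 + \left(-58\right)^{2} + \sqrt{2} \sqrt{-58}}{-18 - 58}\right) = - 27418 \left(34872 + \frac{-58 + 3364 + \sqrt{2} i \sqrt{58}}{-76}\right) = - 27418 \left(34872 - \frac{-58 + 3364 + 2 i \sqrt{29}}{76}\right) = - 27418 \left(34872 - \frac{3306 + 2 i \sqrt{29}}{76}\right) = - 27418 \left(34872 - \left(\frac{87}{2} + \frac{i \sqrt{29}}{38}\right)\right) = - 27418 \left(\frac{69657}{2} - \frac{i \sqrt{29}}{38}\right) = -954927813 + \frac{13709 i \sqrt{29}}{19}$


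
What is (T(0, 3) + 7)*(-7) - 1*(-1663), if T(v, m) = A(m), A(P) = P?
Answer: 1593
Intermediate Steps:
T(v, m) = m
(T(0, 3) + 7)*(-7) - 1*(-1663) = (3 + 7)*(-7) - 1*(-1663) = 10*(-7) + 1663 = -70 + 1663 = 1593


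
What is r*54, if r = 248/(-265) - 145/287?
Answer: -5918454/76055 ≈ -77.818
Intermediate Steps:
r = -109601/76055 (r = 248*(-1/265) - 145*1/287 = -248/265 - 145/287 = -109601/76055 ≈ -1.4411)
r*54 = -109601/76055*54 = -5918454/76055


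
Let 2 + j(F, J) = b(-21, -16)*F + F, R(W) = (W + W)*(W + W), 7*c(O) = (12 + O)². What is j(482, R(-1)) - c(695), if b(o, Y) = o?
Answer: -81049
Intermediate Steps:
c(O) = (12 + O)²/7
R(W) = 4*W² (R(W) = (2*W)*(2*W) = 4*W²)
j(F, J) = -2 - 20*F (j(F, J) = -2 + (-21*F + F) = -2 - 20*F)
j(482, R(-1)) - c(695) = (-2 - 20*482) - (12 + 695)²/7 = (-2 - 9640) - 707²/7 = -9642 - 499849/7 = -9642 - 1*71407 = -9642 - 71407 = -81049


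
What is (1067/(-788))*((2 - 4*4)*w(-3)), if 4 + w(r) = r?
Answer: -52283/394 ≈ -132.70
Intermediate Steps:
w(r) = -4 + r
(1067/(-788))*((2 - 4*4)*w(-3)) = (1067/(-788))*((2 - 4*4)*(-4 - 3)) = (1067*(-1/788))*((2 - 16)*(-7)) = -(-7469)*(-7)/394 = -1067/788*98 = -52283/394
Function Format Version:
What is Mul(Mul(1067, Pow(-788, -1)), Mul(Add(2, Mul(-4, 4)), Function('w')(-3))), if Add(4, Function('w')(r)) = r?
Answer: Rational(-52283, 394) ≈ -132.70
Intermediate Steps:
Function('w')(r) = Add(-4, r)
Mul(Mul(1067, Pow(-788, -1)), Mul(Add(2, Mul(-4, 4)), Function('w')(-3))) = Mul(Mul(1067, Pow(-788, -1)), Mul(Add(2, Mul(-4, 4)), Add(-4, -3))) = Mul(Mul(1067, Rational(-1, 788)), Mul(Add(2, -16), -7)) = Mul(Rational(-1067, 788), Mul(-14, -7)) = Mul(Rational(-1067, 788), 98) = Rational(-52283, 394)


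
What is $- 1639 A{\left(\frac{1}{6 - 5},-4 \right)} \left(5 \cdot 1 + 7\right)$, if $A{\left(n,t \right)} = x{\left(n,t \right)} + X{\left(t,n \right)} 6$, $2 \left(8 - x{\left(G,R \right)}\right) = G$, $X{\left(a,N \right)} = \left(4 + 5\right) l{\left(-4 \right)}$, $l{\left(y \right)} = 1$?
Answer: $-1209582$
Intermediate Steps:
$X{\left(a,N \right)} = 9$ ($X{\left(a,N \right)} = \left(4 + 5\right) 1 = 9 \cdot 1 = 9$)
$x{\left(G,R \right)} = 8 - \frac{G}{2}$
$A{\left(n,t \right)} = 62 - \frac{n}{2}$ ($A{\left(n,t \right)} = \left(8 - \frac{n}{2}\right) + 9 \cdot 6 = \left(8 - \frac{n}{2}\right) + 54 = 62 - \frac{n}{2}$)
$- 1639 A{\left(\frac{1}{6 - 5},-4 \right)} \left(5 \cdot 1 + 7\right) = - 1639 \left(62 - \frac{1}{2 \left(6 - 5\right)}\right) \left(5 \cdot 1 + 7\right) = - 1639 \left(62 - \frac{1}{2 \cdot 1}\right) \left(5 + 7\right) = - 1639 \left(62 - \frac{1}{2}\right) 12 = - 1639 \cdot \frac{123}{2} \cdot 12 = \left(-1639\right) 738 = -1209582$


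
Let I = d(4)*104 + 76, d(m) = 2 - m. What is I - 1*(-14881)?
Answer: 14749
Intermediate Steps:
I = -132 (I = (2 - 1*4)*104 + 76 = (2 - 4)*104 + 76 = -2*104 + 76 = -208 + 76 = -132)
I - 1*(-14881) = -132 - 1*(-14881) = -132 + 14881 = 14749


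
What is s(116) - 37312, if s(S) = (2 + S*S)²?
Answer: 181080452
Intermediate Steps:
s(S) = (2 + S²)²
s(116) - 37312 = (2 + 116²)² - 37312 = (2 + 13456)² - 37312 = 13458² - 37312 = 181117764 - 37312 = 181080452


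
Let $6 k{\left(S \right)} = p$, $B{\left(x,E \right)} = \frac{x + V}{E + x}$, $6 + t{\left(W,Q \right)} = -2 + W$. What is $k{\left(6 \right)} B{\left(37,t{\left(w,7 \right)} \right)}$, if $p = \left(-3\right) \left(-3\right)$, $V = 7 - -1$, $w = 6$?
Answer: $\frac{27}{14} \approx 1.9286$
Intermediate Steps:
$V = 8$ ($V = 7 + 1 = 8$)
$t{\left(W,Q \right)} = -8 + W$ ($t{\left(W,Q \right)} = -6 + \left(-2 + W\right) = -8 + W$)
$p = 9$
$B{\left(x,E \right)} = \frac{8 + x}{E + x}$ ($B{\left(x,E \right)} = \frac{x + 8}{E + x} = \frac{8 + x}{E + x}$)
$k{\left(S \right)} = \frac{3}{2}$ ($k{\left(S \right)} = \frac{1}{6} \cdot 9 = \frac{3}{2}$)
$k{\left(6 \right)} B{\left(37,t{\left(w,7 \right)} \right)} = \frac{3 \frac{8 + 37}{\left(-8 + 6\right) + 37}}{2} = \frac{3 \frac{1}{-2 + 37} \cdot 45}{2} = \frac{3 \cdot \frac{1}{35} \cdot 45}{2} = \frac{3}{2} \cdot \frac{9}{7} = \frac{27}{14}$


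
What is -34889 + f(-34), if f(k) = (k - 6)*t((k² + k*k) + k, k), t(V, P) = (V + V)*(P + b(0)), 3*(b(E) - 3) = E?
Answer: 5614551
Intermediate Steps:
b(E) = 3 + E/3
t(V, P) = 2*V*(3 + P) (t(V, P) = (V + V)*(P + (3 + (⅓)*0)) = (2*V)*(P + (3 + 0)) = (2*V)*(P + 3) = (2*V)*(3 + P) = 2*V*(3 + P))
f(k) = 2*(-6 + k)*(3 + k)*(k + 2*k²) (f(k) = (k - 6)*(2*((k² + k*k) + k)*(3 + k)) = (-6 + k)*(2*((k² + k²) + k)*(3 + k)) = (-6 + k)*(2*(2*k² + k)*(3 + k)) = (-6 + k)*(2*(k + 2*k²)*(3 + k)) = (-6 + k)*(2*(3 + k)*(k + 2*k²)) = 2*(-6 + k)*(3 + k)*(k + 2*k²))
-34889 + f(-34) = -34889 + 2*(-34)*(1 + 2*(-34))*(-6 - 34)*(3 - 34) = -34889 + 2*(-34)*(1 - 68)*(-40)*(-31) = -34889 + 2*(-34)*(-67)*(-40)*(-31) = -34889 + 5649440 = 5614551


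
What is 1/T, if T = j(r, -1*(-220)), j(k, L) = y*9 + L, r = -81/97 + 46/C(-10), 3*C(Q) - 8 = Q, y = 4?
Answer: 1/256 ≈ 0.0039063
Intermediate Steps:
C(Q) = 8/3 + Q/3
r = -6774/97 (r = -81/97 + 46/(8/3 + (1/3)*(-10)) = -81*1/97 + 46/(8/3 - 10/3) = -81/97 + 46/(-2/3) = -81/97 + 46*(-3/2) = -81/97 - 69 = -6774/97 ≈ -69.835)
j(k, L) = 36 + L (j(k, L) = 4*9 + L = 36 + L)
T = 256 (T = 36 - 1*(-220) = 36 + 220 = 256)
1/T = 1/256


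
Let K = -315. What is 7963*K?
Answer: -2508345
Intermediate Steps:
7963*K = 7963*(-315) = -2508345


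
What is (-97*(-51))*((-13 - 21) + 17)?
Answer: -84099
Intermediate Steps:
(-97*(-51))*((-13 - 21) + 17) = 4947*(-34 + 17) = 4947*(-17) = -84099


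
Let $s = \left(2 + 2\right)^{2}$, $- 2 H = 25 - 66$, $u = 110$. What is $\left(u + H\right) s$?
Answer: $2088$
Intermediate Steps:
$H = \frac{41}{2}$ ($H = - \frac{25 - 66}{2} = \left(- \frac{1}{2}\right) \left(-41\right) = \frac{41}{2} \approx 20.5$)
$s = 16$ ($s = 4^{2} = 16$)
$\left(u + H\right) s = \left(110 + \frac{41}{2}\right) 16 = \frac{261}{2} \cdot 16 = 2088$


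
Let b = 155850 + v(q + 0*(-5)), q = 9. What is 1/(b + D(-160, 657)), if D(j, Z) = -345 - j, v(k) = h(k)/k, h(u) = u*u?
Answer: 1/155674 ≈ 6.4237e-6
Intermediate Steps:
h(u) = u²
v(k) = k (v(k) = k²/k = k)
b = 155859 (b = 155850 + (9 + 0*(-5)) = 155850 + (9 + 0) = 155850 + 9 = 155859)
1/(b + D(-160, 657)) = 1/(155859 + (-345 - 1*(-160))) = 1/(155859 + (-345 + 160)) = 1/(155859 - 185) = 1/155674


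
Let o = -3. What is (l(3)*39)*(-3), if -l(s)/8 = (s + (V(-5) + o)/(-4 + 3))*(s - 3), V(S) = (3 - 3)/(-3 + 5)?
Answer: 0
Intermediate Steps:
V(S) = 0 (V(S) = 0/2 = 0*(1/2) = 0)
l(s) = -8*(-3 + s)*(3 + s) (l(s) = -8*(s + (0 - 3)/(-4 + 3))*(s - 3) = -8*(s - 3/(-1))*(-3 + s) = -8*(s - 3*(-1))*(-3 + s) = -8*(s + 3)*(-3 + s) = -8*(3 + s)*(-3 + s) = -8*(-3 + s)*(3 + s))
(l(3)*39)*(-3) = ((72 - 8*3**2)*39)*(-3) = ((72 - 8*9)*39)*(-3) = ((72 - 72)*39)*(-3) = (0*39)*(-3) = 0*(-3) = 0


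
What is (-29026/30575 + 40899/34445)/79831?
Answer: 50137271/16814897331425 ≈ 2.9817e-6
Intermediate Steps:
(-29026/30575 + 40899/34445)/79831 = (-29026*1/30575 + 40899*(1/34445))*(1/79831) = (-29026/30575 + 40899/34445)*(1/79831) = (50137271/210631175)*(1/79831) = 50137271/16814897331425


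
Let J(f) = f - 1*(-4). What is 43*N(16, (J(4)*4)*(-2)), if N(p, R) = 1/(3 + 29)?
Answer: 43/32 ≈ 1.3438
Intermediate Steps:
J(f) = 4 + f (J(f) = f + 4 = 4 + f)
N(p, R) = 1/32
43*N(16, (J(4)*4)*(-2)) = 43*(1/32) = 43/32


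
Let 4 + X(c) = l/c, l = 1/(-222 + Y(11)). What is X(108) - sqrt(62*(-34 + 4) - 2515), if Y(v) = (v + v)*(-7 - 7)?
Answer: -228961/57240 - 25*I*sqrt(7) ≈ -4.0 - 66.144*I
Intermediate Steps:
Y(v) = -28*v (Y(v) = (2*v)*(-14) = -28*v)
l = -1/530 (l = 1/(-222 - 28*11) = 1/(-222 - 308) = 1/(-530) = -1/530 ≈ -0.0018868)
X(c) = -4 - 1/(530*c)
X(108) - sqrt(62*(-34 + 4) - 2515) = (-4 - 1/530/108) - sqrt(62*(-34 + 4) - 2515) = (-4 - 1/530*1/108) - sqrt(62*(-30) - 2515) = (-4 - 1/57240) - sqrt(-1860 - 2515) = -228961/57240 - sqrt(-4375) = -228961/57240 - 25*I*sqrt(7)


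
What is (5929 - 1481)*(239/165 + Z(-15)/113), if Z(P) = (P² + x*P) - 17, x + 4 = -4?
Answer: 360852896/18645 ≈ 19354.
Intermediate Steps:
x = -8 (x = -4 - 4 = -8)
Z(P) = -17 + P² - 8*P (Z(P) = (P² - 8*P) - 17 = -17 + P² - 8*P)
(5929 - 1481)*(239/165 + Z(-15)/113) = (5929 - 1481)*(239/165 + (-17 + (-15)² - 8*(-15))/113) = 4448*(239*(1/165) + (-17 + 225 + 120)*(1/113)) = 4448*(239/165 + 328*(1/113)) = 4448*(239/165 + 328/113) = 4448*(81127/18645) = 360852896/18645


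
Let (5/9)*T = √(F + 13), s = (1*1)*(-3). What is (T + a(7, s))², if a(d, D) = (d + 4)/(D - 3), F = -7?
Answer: 20521/900 - 33*√6/5 ≈ 6.6345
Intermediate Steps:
s = -3 (s = 1*(-3) = -3)
T = 9*√6/5 (T = 9*√(-7 + 13)/5 = 9*√6/5 ≈ 4.4091)
a(d, D) = (4 + d)/(-3 + D)
(T + a(7, s))² = (9*√6/5 + (4 + 7)/(-3 - 3))² = (9*√6/5 + 11/(-6))² = (9*√6/5 - ⅙*11)² = (9*√6/5 - 11/6)² = (-11/6 + 9*√6/5)²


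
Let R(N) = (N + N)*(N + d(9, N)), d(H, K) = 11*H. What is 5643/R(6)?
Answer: 627/140 ≈ 4.4786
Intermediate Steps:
R(N) = 2*N*(99 + N) (R(N) = (N + N)*(N + 11*9) = (2*N)*(N + 99) = (2*N)*(99 + N) = 2*N*(99 + N))
5643/R(6) = 5643/((2*6*(99 + 6))) = 5643/((2*6*105)) = 5643/1260 = 5643*(1/1260) = 627/140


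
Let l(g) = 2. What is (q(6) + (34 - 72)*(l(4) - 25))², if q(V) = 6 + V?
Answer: 784996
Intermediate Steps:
(q(6) + (34 - 72)*(l(4) - 25))² = ((6 + 6) + (34 - 72)*(2 - 25))² = (12 - 38*(-23))² = (12 + 874)² = 886² = 784996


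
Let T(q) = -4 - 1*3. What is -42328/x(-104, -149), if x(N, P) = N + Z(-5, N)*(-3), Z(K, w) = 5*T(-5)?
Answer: -42328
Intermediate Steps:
T(q) = -7 (T(q) = -4 - 3 = -7)
Z(K, w) = -35 (Z(K, w) = 5*(-7) = -35)
x(N, P) = 105 + N (x(N, P) = N - 35*(-3) = N + 105 = 105 + N)
-42328/x(-104, -149) = -42328/(105 - 104) = -42328/1 = -42328*1 = -42328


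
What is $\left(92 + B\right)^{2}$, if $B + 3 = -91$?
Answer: $4$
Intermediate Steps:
$B = -94$ ($B = -3 - 91 = -94$)
$\left(92 + B\right)^{2} = \left(92 - 94\right)^{2} = \left(-2\right)^{2} = 4$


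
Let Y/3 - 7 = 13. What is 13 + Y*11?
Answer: 673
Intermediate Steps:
Y = 60 (Y = 21 + 3*13 = 21 + 39 = 60)
13 + Y*11 = 13 + 60*11 = 13 + 660 = 673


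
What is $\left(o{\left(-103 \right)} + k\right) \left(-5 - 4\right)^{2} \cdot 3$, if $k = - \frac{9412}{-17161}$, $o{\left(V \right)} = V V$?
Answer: $\frac{44243122023}{17161} \approx 2.5781 \cdot 10^{6}$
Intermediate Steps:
$o{\left(V \right)} = V^{2}$
$k = \frac{9412}{17161}$ ($k = \left(-9412\right) \left(- \frac{1}{17161}\right) = \frac{9412}{17161} \approx 0.54845$)
$\left(o{\left(-103 \right)} + k\right) \left(-5 - 4\right)^{2} \cdot 3 = \left(\left(-103\right)^{2} + \frac{9412}{17161}\right) \left(-5 - 4\right)^{2} \cdot 3 = \left(10609 + \frac{9412}{17161}\right) \left(-9\right)^{2} \cdot 3 = \frac{182070461 \cdot 81 \cdot 3}{17161} = \frac{182070461}{17161} \cdot 243 = \frac{44243122023}{17161}$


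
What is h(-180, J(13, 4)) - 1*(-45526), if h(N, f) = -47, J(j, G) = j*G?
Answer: 45479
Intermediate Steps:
J(j, G) = G*j
h(-180, J(13, 4)) - 1*(-45526) = -47 - 1*(-45526) = -47 + 45526 = 45479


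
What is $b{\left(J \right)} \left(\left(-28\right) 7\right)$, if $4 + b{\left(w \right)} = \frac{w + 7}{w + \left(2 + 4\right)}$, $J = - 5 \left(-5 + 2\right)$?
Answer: $\frac{1736}{3} \approx 578.67$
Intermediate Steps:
$J = 15$ ($J = \left(-5\right) \left(-3\right) = 15$)
$b{\left(w \right)} = -4 + \frac{7 + w}{6 + w}$ ($b{\left(w \right)} = -4 + \frac{w + 7}{w + \left(2 + 4\right)} = -4 + \frac{7 + w}{w + 6} = -4 + \frac{7 + w}{6 + w}$)
$b{\left(J \right)} \left(\left(-28\right) 7\right) = \frac{-17 - 45}{6 + 15} \left(\left(-28\right) 7\right) = \frac{-17 - 45}{21} \left(-196\right) = \frac{1}{21} \left(-62\right) \left(-196\right) = \left(- \frac{62}{21}\right) \left(-196\right) = \frac{1736}{3}$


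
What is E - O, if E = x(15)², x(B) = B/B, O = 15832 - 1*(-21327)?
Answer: -37158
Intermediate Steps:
O = 37159 (O = 15832 + 21327 = 37159)
x(B) = 1
E = 1 (E = 1² = 1)
E - O = 1 - 1*37159 = 1 - 37159 = -37158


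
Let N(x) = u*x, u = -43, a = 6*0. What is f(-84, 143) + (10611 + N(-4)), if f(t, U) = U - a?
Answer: 10926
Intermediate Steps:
a = 0
N(x) = -43*x
f(t, U) = U (f(t, U) = U - 1*0 = U + 0 = U)
f(-84, 143) + (10611 + N(-4)) = 143 + (10611 - 43*(-4)) = 143 + (10611 + 172) = 143 + 10783 = 10926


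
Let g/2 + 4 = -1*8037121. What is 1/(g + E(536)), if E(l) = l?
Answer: -1/16073714 ≈ -6.2213e-8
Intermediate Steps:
g = -16074250 (g = -8 + 2*(-1*8037121) = -8 + 2*(-8037121) = -8 - 16074242 = -16074250)
1/(g + E(536)) = 1/(-16074250 + 536) = 1/(-16073714) = -1/16073714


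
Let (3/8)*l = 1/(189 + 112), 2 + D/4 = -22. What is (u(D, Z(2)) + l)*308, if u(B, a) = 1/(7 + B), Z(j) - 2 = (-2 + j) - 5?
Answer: -8404/11481 ≈ -0.73199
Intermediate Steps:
D = -96 (D = -8 + 4*(-22) = -8 - 88 = -96)
Z(j) = -5 + j (Z(j) = 2 + ((-2 + j) - 5) = 2 + (-7 + j) = -5 + j)
l = 8/903 (l = 8/(3*(189 + 112)) = (8/3)/301 = (8/3)*(1/301) = 8/903 ≈ 0.0088594)
(u(D, Z(2)) + l)*308 = (1/(7 - 96) + 8/903)*308 = (1/(-89) + 8/903)*308 = (-1/89 + 8/903)*308 = -191/80367*308 = -8404/11481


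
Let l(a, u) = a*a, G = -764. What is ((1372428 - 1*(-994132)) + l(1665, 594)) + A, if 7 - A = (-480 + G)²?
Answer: 3591256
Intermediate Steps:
l(a, u) = a²
A = -1547529 (A = 7 - (-480 - 764)² = 7 - 1*(-1244)² = 7 - 1*1547536 = 7 - 1547536 = -1547529)
((1372428 - 1*(-994132)) + l(1665, 594)) + A = ((1372428 - 1*(-994132)) + 1665²) - 1547529 = ((1372428 + 994132) + 2772225) - 1547529 = (2366560 + 2772225) - 1547529 = 5138785 - 1547529 = 3591256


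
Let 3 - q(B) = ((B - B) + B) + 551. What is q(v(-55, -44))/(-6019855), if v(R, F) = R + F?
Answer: 449/6019855 ≈ 7.4586e-5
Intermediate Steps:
v(R, F) = F + R
q(B) = -548 - B (q(B) = 3 - (((B - B) + B) + 551) = 3 - ((0 + B) + 551) = 3 - (B + 551) = 3 - (551 + B) = 3 + (-551 - B) = -548 - B)
q(v(-55, -44))/(-6019855) = (-548 - (-44 - 55))/(-6019855) = (-548 - 1*(-99))*(-1/6019855) = (-548 + 99)*(-1/6019855) = -449*(-1/6019855) = 449/6019855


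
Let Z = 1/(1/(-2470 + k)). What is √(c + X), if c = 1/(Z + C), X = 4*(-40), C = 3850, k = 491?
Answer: I*√560100689/1871 ≈ 12.649*I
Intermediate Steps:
X = -160
Z = -1979 (Z = 1/(1/(-2470 + 491)) = 1/(1/(-1979)) = 1/(-1/1979) = -1979)
c = 1/1871 (c = 1/(-1979 + 3850) = 1/1871 ≈ 0.00053447)
√(c + X) = √(1/1871 - 160) = √(-299359/1871) = I*√560100689/1871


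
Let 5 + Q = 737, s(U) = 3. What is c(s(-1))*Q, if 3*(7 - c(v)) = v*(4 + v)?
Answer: 0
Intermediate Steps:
Q = 732 (Q = -5 + 737 = 732)
c(v) = 7 - v*(4 + v)/3
c(s(-1))*Q = (7 - 4/3*3 - ⅓*3²)*732 = (7 - 4 - ⅓*9)*732 = (7 - 4 - 3)*732 = 0*732 = 0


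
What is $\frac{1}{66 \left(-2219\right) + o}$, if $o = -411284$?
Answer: $- \frac{1}{557738} \approx -1.793 \cdot 10^{-6}$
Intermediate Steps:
$\frac{1}{66 \left(-2219\right) + o} = \frac{1}{66 \left(-2219\right) - 411284} = \frac{1}{-146454 - 411284} = \frac{1}{-557738} = - \frac{1}{557738}$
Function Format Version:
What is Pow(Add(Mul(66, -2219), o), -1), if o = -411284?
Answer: Rational(-1, 557738) ≈ -1.7930e-6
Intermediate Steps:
Pow(Add(Mul(66, -2219), o), -1) = Pow(Add(Mul(66, -2219), -411284), -1) = Pow(Add(-146454, -411284), -1) = Pow(-557738, -1) = Rational(-1, 557738)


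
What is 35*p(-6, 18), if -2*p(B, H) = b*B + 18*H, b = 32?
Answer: -2310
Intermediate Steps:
p(B, H) = -16*B - 9*H (p(B, H) = -(32*B + 18*H)/2 = -(18*H + 32*B)/2 = -16*B - 9*H)
35*p(-6, 18) = 35*(-16*(-6) - 9*18) = 35*(96 - 162) = 35*(-66) = -2310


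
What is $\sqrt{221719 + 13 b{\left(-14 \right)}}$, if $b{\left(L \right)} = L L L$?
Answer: $\sqrt{186047} \approx 431.33$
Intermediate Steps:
$b{\left(L \right)} = L^{3}$ ($b{\left(L \right)} = L^{2} L = L^{3}$)
$\sqrt{221719 + 13 b{\left(-14 \right)}} = \sqrt{221719 + 13 \left(-14\right)^{3}} = \sqrt{221719 + 13 \left(-2744\right)} = \sqrt{221719 - 35672} = \sqrt{186047}$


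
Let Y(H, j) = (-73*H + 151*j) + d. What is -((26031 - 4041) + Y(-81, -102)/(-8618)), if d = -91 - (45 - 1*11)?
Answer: -94759717/4309 ≈ -21991.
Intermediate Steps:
d = -125 (d = -91 - (45 - 11) = -91 - 1*34 = -91 - 34 = -125)
Y(H, j) = -125 - 73*H + 151*j (Y(H, j) = (-73*H + 151*j) - 125 = -125 - 73*H + 151*j)
-((26031 - 4041) + Y(-81, -102)/(-8618)) = -((26031 - 4041) + (-125 - 73*(-81) + 151*(-102))/(-8618)) = -(21990 + (-125 + 5913 - 15402)*(-1/8618)) = -(21990 - 9614*(-1/8618)) = -(21990 + 4807/4309) = -1*94759717/4309 = -94759717/4309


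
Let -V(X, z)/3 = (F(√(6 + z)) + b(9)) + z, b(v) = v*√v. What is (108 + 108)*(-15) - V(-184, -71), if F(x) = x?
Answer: -3372 + 3*I*√65 ≈ -3372.0 + 24.187*I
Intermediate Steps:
b(v) = v^(3/2)
V(X, z) = -81 - 3*z - 3*√(6 + z) (V(X, z) = -3*((√(6 + z) + 9^(3/2)) + z) = -3*((√(6 + z) + 27) + z) = -3*((27 + √(6 + z)) + z) = -3*(27 + z + √(6 + z)) = -81 - 3*z - 3*√(6 + z))
(108 + 108)*(-15) - V(-184, -71) = (108 + 108)*(-15) - (-81 - 3*(-71) - 3*√(6 - 71)) = 216*(-15) - (-81 + 213 - 3*I*√65) = -3240 - (-81 + 213 - 3*I*√65) = -3240 - (132 - 3*I*√65) = -3240 + (-132 + 3*I*√65) = -3372 + 3*I*√65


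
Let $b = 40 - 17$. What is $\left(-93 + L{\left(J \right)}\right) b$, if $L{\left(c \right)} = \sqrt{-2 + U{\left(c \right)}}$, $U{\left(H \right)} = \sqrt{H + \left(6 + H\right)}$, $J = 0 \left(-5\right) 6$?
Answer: $-2139 + 23 \sqrt{-2 + \sqrt{6}} \approx -2123.6$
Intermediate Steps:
$J = 0$ ($J = 0 \cdot 6 = 0$)
$b = 23$
$U{\left(H \right)} = \sqrt{6 + 2 H}$
$L{\left(c \right)} = \sqrt{-2 + \sqrt{6 + 2 c}}$
$\left(-93 + L{\left(J \right)}\right) b = \left(-93 + \sqrt{-2 + \sqrt{2} \sqrt{3 + 0}}\right) 23 = \left(-93 + \sqrt{-2 + \sqrt{2} \sqrt{3}}\right) 23 = \left(-93 + \sqrt{-2 + \sqrt{6}}\right) 23 = -2139 + 23 \sqrt{-2 + \sqrt{6}}$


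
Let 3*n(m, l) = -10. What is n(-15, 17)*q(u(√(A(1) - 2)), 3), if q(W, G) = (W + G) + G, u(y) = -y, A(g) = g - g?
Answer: -20 + 10*I*√2/3 ≈ -20.0 + 4.714*I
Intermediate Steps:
A(g) = 0
q(W, G) = W + 2*G (q(W, G) = (G + W) + G = W + 2*G)
n(m, l) = -10/3 (n(m, l) = (⅓)*(-10) = -10/3)
n(-15, 17)*q(u(√(A(1) - 2)), 3) = -10*(-√(0 - 2) + 2*3)/3 = -10*(-√(-2) + 6)/3 = -10*(-I*√2 + 6)/3 = -10*(6 - I*√2)/3 = -20 + 10*I*√2/3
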